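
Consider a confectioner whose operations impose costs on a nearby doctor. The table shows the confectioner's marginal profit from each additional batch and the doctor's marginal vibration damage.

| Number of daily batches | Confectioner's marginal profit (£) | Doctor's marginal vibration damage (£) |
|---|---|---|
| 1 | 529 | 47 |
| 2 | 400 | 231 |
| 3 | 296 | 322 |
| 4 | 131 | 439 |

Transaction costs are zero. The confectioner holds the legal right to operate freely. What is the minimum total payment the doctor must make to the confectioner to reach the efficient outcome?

Left alone the confectioner would choose level 4 (marginal profit stays positive).
Efficient level: k* = 2 (marginal profit ≥ marginal vibration damage through 2).
The doctor must at least cover the confectioner's forgone profit from cutting 4→2: 296 + 131 = 427.

£427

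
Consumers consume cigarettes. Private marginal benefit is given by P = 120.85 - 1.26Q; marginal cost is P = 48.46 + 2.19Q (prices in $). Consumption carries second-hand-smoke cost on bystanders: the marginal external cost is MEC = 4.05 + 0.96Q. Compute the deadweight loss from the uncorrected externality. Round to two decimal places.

DWL = $66.36

Market equilibrium (private): 48.46 + 2.19Q = 120.85 - 1.26Q → Q_m = 20.9826.
Social marginal benefit = demand − MEC = 116.80 - 2.22Q.
Set SMB = MC: 116.80 - 2.22Q = 48.46 + 2.19Q → Q* = 15.4966.
Between Q* and Q_m the wedge MC − SMB runs linearly from 0 to MEC(Q_m), so the loss is a triangle.
DWL = ½ × 5.4860 × 24.1933 = 66.3622.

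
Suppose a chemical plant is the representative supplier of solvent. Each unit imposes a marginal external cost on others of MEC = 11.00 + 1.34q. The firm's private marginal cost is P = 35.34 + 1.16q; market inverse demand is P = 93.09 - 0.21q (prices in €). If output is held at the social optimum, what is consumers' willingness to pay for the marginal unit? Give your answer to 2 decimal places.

P = €89.47

Social marginal cost = private MC + MEC = 46.34 + 2.50q.
Set SMC = demand: 46.34 + 2.50q = 93.09 - 0.21q → q* = 17.2509.
Consumer price on the demand curve at q*: 93.09 − 0.21×17.2509 = 89.4673.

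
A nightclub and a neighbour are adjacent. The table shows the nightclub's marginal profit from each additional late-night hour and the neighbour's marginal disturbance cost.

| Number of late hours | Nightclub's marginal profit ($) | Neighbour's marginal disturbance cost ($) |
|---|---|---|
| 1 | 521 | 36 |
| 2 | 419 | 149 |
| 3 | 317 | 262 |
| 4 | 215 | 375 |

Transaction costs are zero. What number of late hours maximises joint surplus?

3

Bargaining reaches the level where marginal profit last exceeds marginal disturbance cost.
That holds through level 3 (317 ≥ 262) but not at 4 (215 < 375).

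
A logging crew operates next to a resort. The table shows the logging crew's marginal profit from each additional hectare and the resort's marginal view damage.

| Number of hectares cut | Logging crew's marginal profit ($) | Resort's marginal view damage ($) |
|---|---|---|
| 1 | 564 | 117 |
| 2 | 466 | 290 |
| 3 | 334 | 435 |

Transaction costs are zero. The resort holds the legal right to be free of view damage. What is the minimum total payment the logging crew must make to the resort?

Efficient level: marginal profit ≥ marginal view damage through level 2, so k* = 2.
With the resort holding the right, the logging crew must at least compensate total damage at k*: 117 + 290 = 407.

$407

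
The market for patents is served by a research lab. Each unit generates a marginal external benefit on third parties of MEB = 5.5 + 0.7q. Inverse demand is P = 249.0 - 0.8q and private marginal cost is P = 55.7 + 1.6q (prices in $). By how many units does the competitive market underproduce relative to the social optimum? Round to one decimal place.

36.4 units

Market equilibrium (private): 55.7 + 1.6q = 249.0 - 0.8q → q_m = 80.5417.
Social marginal cost = private MC − MEB = 50.2 + 0.9q.
Set SMC = demand: 50.2 + 0.9q = 249.0 - 0.8q → q* = 116.9412.
Gap = |80.5417 − 116.9412| = 36.3995.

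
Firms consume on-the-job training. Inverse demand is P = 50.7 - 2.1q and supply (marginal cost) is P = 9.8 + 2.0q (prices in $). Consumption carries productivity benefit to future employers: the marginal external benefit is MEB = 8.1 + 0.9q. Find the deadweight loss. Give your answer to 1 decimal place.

Market equilibrium (private): 9.8 + 2.0q = 50.7 - 2.1q → q_m = 9.9756.
Social marginal benefit = demand + MEB = 58.8 - 1.2q.
Set SMB = MC: 58.8 - 1.2q = 9.8 + 2.0q → q* = 15.3125.
Height of the DWL triangle at q_m is SMB(q_m) − MC(q_m) = MEB(q_m) = 17.0780.
DWL = ½ × 5.3369 × 17.0780 = 45.5718.

DWL = $45.6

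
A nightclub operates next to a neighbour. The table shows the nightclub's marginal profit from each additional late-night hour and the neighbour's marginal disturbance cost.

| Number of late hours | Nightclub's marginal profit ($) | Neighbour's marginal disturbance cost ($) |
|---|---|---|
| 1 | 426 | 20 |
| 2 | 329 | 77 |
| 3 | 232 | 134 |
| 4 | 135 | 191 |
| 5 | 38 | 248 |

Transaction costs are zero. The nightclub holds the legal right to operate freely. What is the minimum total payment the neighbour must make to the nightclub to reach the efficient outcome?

$173

Left alone the nightclub would choose level 5 (marginal profit stays positive).
Efficient level: k* = 3 (marginal profit ≥ marginal disturbance cost through 3).
The neighbour must at least cover the nightclub's forgone profit from cutting 5→3: 135 + 38 = 173.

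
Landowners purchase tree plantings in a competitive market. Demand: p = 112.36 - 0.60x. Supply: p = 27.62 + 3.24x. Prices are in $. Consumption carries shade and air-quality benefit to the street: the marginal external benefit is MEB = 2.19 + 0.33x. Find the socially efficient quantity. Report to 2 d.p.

x* = 24.77

Social marginal benefit = demand + MEB = 114.55 - 0.27x.
Set SMB = MC: 114.55 - 0.27x = 27.62 + 3.24x → x* = 24.7664.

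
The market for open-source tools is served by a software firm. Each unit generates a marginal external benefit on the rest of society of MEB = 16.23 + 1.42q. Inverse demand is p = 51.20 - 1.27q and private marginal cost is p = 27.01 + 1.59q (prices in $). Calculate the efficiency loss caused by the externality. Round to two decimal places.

Market equilibrium (private): 27.01 + 1.59q = 51.20 - 1.27q → q_m = 8.4580.
Social marginal cost = private MC − MEB = 10.78 + 0.17q.
Set SMC = demand: 10.78 + 0.17q = 51.20 - 1.27q → q* = 28.0694.
Height of the DWL triangle at q_m is demand(q_m) − SMC(q_m) = MEB(q_m) = 28.2404.
DWL = ½ × 19.6114 × 28.2404 = 276.9169.

DWL = $276.92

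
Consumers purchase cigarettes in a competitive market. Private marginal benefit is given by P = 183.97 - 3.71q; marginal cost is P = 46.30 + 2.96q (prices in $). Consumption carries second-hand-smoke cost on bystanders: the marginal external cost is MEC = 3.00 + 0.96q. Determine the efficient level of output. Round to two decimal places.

Social marginal benefit = demand − MEC = 180.97 - 4.67q.
Set SMB = MC: 180.97 - 4.67q = 46.30 + 2.96q → q* = 17.6501.

q* = 17.65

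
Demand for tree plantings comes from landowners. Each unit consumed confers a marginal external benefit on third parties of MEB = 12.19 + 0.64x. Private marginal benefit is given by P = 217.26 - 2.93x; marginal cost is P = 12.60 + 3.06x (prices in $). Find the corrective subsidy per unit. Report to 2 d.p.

subsidy = $38.13 per unit

Social marginal benefit = demand + MEB = 229.45 - 2.29x.
Set SMB = MC: 229.45 - 2.29x = 12.60 + 3.06x → x* = 40.5327.
The Pigouvian subsidy equals MEB at x*: 12.19 + 0.64×40.5327 = 38.1309.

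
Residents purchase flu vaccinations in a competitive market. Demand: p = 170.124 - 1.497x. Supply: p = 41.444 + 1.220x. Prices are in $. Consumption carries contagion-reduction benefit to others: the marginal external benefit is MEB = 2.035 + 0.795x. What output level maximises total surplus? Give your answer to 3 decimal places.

Social marginal benefit = demand + MEB = 172.159 - 0.702x.
Set SMB = MC: 172.159 - 0.702x = 41.444 + 1.220x → x* = 68.0099.

x* = 68.010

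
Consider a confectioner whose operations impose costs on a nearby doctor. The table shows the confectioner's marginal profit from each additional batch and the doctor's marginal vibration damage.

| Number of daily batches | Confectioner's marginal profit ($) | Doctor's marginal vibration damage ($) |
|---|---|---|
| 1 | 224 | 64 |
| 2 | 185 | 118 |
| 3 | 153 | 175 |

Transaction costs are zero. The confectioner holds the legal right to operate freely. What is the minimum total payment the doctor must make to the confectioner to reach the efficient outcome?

Left alone the confectioner would choose level 3 (marginal profit stays positive).
Efficient level: k* = 2 (marginal profit ≥ marginal vibration damage through 2).
The doctor must at least cover the confectioner's forgone profit from cutting 3→2: 153 = 153.

$153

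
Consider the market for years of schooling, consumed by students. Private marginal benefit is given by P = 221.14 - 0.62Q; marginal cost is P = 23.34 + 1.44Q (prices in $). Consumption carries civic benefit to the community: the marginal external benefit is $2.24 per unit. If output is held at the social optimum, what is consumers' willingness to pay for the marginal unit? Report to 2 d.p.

Social marginal benefit = demand + MEB = 223.38 - 0.62Q.
Set SMB = MC: 223.38 - 0.62Q = 23.34 + 1.44Q → Q* = 97.1068.
Consumer price on the demand curve at Q*: 221.14 − 0.62×97.1068 = 160.9338.

P = $160.93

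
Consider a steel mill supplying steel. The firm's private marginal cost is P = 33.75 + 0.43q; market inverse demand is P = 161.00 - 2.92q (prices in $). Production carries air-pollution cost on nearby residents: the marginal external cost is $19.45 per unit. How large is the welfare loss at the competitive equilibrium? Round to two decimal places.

DWL = $56.46

Market equilibrium (private): 33.75 + 0.43q = 161.00 - 2.92q → q_m = 37.9851.
Social marginal cost = private MC + MEC = 53.20 + 0.43q.
Set SMC = demand: 53.20 + 0.43q = 161.00 - 2.92q → q* = 32.1791.
Height of the DWL triangle at q_m is SMC(q_m) − demand(q_m) = MEC(q_m) = 19.4500.
DWL = ½ × 5.8060 × 19.4500 = 56.4634.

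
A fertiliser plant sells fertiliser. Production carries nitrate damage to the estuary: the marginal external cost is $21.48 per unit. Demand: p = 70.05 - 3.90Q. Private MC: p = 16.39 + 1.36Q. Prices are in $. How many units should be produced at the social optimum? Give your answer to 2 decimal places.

Q* = 6.12

Social marginal cost = private MC + MEC = 37.87 + 1.36Q.
Set SMC = demand: 37.87 + 1.36Q = 70.05 - 3.90Q → Q* = 6.1179.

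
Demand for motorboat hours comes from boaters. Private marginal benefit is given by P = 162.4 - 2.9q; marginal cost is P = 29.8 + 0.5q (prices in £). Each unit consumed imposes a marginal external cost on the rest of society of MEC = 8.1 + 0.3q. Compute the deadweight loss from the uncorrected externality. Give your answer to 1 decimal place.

DWL = £53.0

Market equilibrium (private): 29.8 + 0.5q = 162.4 - 2.9q → q_m = 39.0000.
Social marginal benefit = demand − MEC = 154.3 - 3.2q.
Set SMB = MC: 154.3 - 3.2q = 29.8 + 0.5q → q* = 33.6486.
The welfare-loss triangle has base |q_m − q*| and height MEC(q_m) (the vertical gap between SMB and MC is zero at q* and MEC at q_m).
DWL = ½ × 5.3514 × 19.8000 = 52.9789.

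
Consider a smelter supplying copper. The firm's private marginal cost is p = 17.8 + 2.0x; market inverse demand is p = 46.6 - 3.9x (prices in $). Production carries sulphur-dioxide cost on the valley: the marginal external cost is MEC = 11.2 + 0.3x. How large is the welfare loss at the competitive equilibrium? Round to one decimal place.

DWL = $12.9

Market equilibrium (private): 17.8 + 2.0x = 46.6 - 3.9x → x_m = 4.8814.
Social marginal cost = private MC + MEC = 29.0 + 2.3x.
Set SMC = demand: 29.0 + 2.3x = 46.6 - 3.9x → x* = 2.8387.
The welfare-loss triangle has base |x_m − x*| and height MEC(x_m) (the vertical gap between SMC and demand is zero at x* and MEC at x_m).
DWL = ½ × 2.0427 × 12.6644 = 12.9348.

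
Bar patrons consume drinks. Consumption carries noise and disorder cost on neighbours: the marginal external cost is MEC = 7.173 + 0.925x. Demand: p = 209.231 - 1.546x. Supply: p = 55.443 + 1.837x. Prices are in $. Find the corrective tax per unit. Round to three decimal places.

Social marginal benefit = demand − MEC = 202.058 - 2.471x.
Set SMB = MC: 202.058 - 2.471x = 55.443 + 1.837x → x* = 34.0332.
The Pigouvian tax equals MEC at x*: 7.173 + 0.925×34.0332 = 38.6537.

tax = $38.654 per unit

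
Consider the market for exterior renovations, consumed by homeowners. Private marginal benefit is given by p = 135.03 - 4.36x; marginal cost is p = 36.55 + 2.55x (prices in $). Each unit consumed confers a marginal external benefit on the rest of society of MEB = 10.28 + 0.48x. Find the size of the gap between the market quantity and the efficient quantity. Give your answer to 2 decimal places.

2.66 units

Market equilibrium (private): 36.55 + 2.55x = 135.03 - 4.36x → x_m = 14.2518.
Social marginal benefit = demand + MEB = 145.31 - 3.88x.
Set SMB = MC: 145.31 - 3.88x = 36.55 + 2.55x → x* = 16.9145.
Gap = |14.2518 − 16.9145| = 2.6627.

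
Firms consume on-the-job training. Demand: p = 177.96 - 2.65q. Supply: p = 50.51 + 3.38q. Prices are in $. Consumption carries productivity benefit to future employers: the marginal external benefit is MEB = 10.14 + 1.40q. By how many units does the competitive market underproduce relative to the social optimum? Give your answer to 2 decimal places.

Market equilibrium (private): 50.51 + 3.38q = 177.96 - 2.65q → q_m = 21.1360.
Social marginal benefit = demand + MEB = 188.10 - 1.25q.
Set SMB = MC: 188.10 - 1.25q = 50.51 + 3.38q → q* = 29.7171.
Gap = |21.1360 − 29.7171| = 8.5811.

8.58 units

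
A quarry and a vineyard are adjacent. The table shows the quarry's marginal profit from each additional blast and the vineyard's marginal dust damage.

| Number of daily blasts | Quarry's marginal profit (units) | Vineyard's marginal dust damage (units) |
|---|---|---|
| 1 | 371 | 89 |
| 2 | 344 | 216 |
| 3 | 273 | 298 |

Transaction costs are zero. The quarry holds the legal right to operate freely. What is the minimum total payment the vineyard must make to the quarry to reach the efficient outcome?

Left alone the quarry would choose level 3 (marginal profit stays positive).
Efficient level: k* = 2 (marginal profit ≥ marginal dust damage through 2).
The vineyard must at least cover the quarry's forgone profit from cutting 3→2: 273 = 273.

273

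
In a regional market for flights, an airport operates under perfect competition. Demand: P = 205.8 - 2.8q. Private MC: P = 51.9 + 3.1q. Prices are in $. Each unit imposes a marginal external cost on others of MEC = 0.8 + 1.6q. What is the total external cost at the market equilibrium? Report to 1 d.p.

Market equilibrium (private): 51.9 + 3.1q = 205.8 - 2.8q → q_m = 26.0847.
Total external cost = ∫₀^{q_m} (0.8 + 1.6q) dq = 0.8×26.0847 + ½×1.6×26.0847² = 565.1970.

$565.2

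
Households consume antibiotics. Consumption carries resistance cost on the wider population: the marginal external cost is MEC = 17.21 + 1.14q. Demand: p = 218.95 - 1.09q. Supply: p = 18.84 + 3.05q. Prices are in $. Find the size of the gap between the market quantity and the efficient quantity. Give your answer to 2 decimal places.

Market equilibrium (private): 18.84 + 3.05q = 218.95 - 1.09q → q_m = 48.3357.
Social marginal benefit = demand − MEC = 201.74 - 2.23q.
Set SMB = MC: 201.74 - 2.23q = 18.84 + 3.05q → q* = 34.6402.
Gap = |48.3357 − 34.6402| = 13.6955.

13.70 units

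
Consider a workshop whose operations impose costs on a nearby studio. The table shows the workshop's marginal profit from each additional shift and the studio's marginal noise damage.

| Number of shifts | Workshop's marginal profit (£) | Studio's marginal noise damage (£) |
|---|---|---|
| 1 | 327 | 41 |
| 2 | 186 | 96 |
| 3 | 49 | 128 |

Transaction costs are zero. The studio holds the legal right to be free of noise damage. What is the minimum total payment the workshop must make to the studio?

Efficient level: marginal profit ≥ marginal noise damage through level 2, so k* = 2.
With the studio holding the right, the workshop must at least compensate total damage at k*: 41 + 96 = 137.

£137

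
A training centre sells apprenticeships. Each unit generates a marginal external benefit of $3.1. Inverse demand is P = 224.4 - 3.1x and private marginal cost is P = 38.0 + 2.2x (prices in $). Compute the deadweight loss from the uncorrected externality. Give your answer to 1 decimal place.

DWL = $0.9

Market equilibrium (private): 38.0 + 2.2x = 224.4 - 3.1x → x_m = 35.1698.
Social marginal cost = private MC − MEB = 34.9 + 2.2x.
Set SMC = demand: 34.9 + 2.2x = 224.4 - 3.1x → x* = 35.7547.
The loss is the area between SMC and demand from x* to x_m; with linear curves that's a triangle of height MEB(x_m).
DWL = ½ × 0.5849 × 3.1000 = 0.9066.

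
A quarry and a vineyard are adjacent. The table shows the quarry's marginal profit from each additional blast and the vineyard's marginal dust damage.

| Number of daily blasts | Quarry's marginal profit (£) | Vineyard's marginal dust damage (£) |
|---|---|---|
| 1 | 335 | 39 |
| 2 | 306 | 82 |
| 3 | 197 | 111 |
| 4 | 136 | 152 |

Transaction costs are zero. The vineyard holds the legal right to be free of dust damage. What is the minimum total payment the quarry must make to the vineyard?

Efficient level: marginal profit ≥ marginal dust damage through level 3, so k* = 3.
With the vineyard holding the right, the quarry must at least compensate total damage at k*: 39 + 82 + 111 = 232.

£232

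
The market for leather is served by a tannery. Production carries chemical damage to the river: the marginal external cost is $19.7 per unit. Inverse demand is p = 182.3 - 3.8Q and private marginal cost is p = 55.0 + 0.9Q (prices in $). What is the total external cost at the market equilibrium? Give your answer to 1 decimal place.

Market equilibrium (private): 55.0 + 0.9Q = 182.3 - 3.8Q → Q_m = 27.0851.
Total external cost = MEC × Q_m = 19.7 × 27.0851 = 533.5765.

$533.6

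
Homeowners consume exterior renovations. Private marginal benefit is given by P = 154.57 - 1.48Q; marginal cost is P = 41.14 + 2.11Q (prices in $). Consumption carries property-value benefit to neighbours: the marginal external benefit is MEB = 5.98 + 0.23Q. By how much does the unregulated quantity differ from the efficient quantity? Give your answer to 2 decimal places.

Market equilibrium (private): 41.14 + 2.11Q = 154.57 - 1.48Q → Q_m = 31.5961.
Social marginal benefit = demand + MEB = 160.55 - 1.25Q.
Set SMB = MC: 160.55 - 1.25Q = 41.14 + 2.11Q → Q* = 35.5387.
Gap = |31.5961 − 35.5387| = 3.9426.

3.94 units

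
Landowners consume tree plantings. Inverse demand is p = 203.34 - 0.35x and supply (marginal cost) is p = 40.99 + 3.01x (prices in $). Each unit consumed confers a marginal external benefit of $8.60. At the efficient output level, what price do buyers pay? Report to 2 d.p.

P = $185.53

Social marginal benefit = demand + MEB = 211.94 - 0.35x.
Set SMB = MC: 211.94 - 0.35x = 40.99 + 3.01x → x* = 50.8780.
Consumer price on the demand curve at x*: 203.34 − 0.35×50.8780 = 185.5327.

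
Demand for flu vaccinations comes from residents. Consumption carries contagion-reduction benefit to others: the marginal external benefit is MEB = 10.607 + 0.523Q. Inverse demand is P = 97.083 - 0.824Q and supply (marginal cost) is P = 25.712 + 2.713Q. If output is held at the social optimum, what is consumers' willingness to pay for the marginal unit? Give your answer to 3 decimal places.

Social marginal benefit = demand + MEB = 107.690 - 0.301Q.
Set SMB = MC: 107.690 - 0.301Q = 25.712 + 2.713Q → Q* = 27.1991.
Consumer price on the demand curve at Q*: 97.083 − 0.824×27.1991 = 74.6709.

P = 74.671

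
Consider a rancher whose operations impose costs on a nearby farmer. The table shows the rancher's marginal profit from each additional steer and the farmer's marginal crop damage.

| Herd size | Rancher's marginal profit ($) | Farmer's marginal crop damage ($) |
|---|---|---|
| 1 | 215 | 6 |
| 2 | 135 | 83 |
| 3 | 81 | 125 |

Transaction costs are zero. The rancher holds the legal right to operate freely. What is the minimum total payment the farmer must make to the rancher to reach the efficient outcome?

$81

Left alone the rancher would choose level 3 (marginal profit stays positive).
Efficient level: k* = 2 (marginal profit ≥ marginal crop damage through 2).
The farmer must at least cover the rancher's forgone profit from cutting 3→2: 81 = 81.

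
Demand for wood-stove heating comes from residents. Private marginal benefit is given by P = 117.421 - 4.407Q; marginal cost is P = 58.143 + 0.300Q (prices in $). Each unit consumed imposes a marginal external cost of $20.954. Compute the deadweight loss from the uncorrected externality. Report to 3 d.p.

Market equilibrium (private): 58.143 + 0.300Q = 117.421 - 4.407Q → Q_m = 12.5936.
Social marginal benefit = demand − MEC = 96.467 - 4.407Q.
Set SMB = MC: 96.467 - 4.407Q = 58.143 + 0.300Q → Q* = 8.1419.
The loss is the area between SMB and MC from Q* to Q_m; with linear curves that's a triangle of height MEC(Q_m).
DWL = ½ × 4.4517 × 20.9540 = 46.6405.

DWL = $46.640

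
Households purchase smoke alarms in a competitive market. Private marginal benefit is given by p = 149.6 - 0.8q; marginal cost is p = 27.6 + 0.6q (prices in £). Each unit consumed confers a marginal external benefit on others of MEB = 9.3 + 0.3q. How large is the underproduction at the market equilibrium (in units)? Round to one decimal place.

Market equilibrium (private): 27.6 + 0.6q = 149.6 - 0.8q → q_m = 87.1429.
Social marginal benefit = demand + MEB = 158.9 - 0.5q.
Set SMB = MC: 158.9 - 0.5q = 27.6 + 0.6q → q* = 119.3636.
Gap = |87.1429 − 119.3636| = 32.2207.

32.2 units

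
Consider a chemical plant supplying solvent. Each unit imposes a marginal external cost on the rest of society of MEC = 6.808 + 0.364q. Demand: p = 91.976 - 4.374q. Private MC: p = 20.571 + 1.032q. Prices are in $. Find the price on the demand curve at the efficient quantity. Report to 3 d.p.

Social marginal cost = private MC + MEC = 27.379 + 1.396q.
Set SMC = demand: 27.379 + 1.396q = 91.976 - 4.374q → q* = 11.1953.
Consumer price on the demand curve at q*: 91.976 − 4.374×11.1953 = 43.0078.

P = $43.008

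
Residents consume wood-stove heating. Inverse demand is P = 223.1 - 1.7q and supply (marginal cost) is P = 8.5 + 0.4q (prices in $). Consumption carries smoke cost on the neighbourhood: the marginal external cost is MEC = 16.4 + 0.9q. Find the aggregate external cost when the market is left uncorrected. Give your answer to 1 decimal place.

$6375.2

Market equilibrium (private): 8.5 + 0.4q = 223.1 - 1.7q → q_m = 102.1905.
Total external cost = ∫₀^{q_m} (16.4 + 0.9q) dq = 16.4×102.1905 + ½×0.9×102.1905² = 6375.2284.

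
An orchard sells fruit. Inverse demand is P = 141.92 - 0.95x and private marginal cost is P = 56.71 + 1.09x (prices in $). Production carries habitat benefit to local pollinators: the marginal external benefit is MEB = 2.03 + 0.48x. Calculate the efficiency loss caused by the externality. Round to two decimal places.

DWL = $156.25

Market equilibrium (private): 56.71 + 1.09x = 141.92 - 0.95x → x_m = 41.7696.
Social marginal cost = private MC − MEB = 54.68 + 0.61x.
Set SMC = demand: 54.68 + 0.61x = 141.92 - 0.95x → x* = 55.9231.
Between x* and x_m the wedge demand − SMC runs linearly from 0 to MEB(x_m), so the loss is a triangle.
DWL = ½ × 14.1535 × 22.0794 = 156.2504.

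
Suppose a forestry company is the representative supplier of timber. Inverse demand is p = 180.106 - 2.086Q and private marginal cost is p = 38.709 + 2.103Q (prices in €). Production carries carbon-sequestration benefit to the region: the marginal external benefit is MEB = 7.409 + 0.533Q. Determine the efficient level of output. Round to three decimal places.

Q* = 40.702

Social marginal cost = private MC − MEB = 31.300 + 1.570Q.
Set SMC = demand: 31.300 + 1.570Q = 180.106 - 2.086Q → Q* = 40.7019.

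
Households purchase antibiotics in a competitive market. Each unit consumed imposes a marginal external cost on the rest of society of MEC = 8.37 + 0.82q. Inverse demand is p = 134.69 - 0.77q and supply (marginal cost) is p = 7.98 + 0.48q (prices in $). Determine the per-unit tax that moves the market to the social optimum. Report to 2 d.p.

Social marginal benefit = demand − MEC = 126.32 - 1.59q.
Set SMB = MC: 126.32 - 1.59q = 7.98 + 0.48q → q* = 57.1691.
The Pigouvian tax equals MEC at q*: 8.37 + 0.82×57.1691 = 55.2487.

tax = $55.25 per unit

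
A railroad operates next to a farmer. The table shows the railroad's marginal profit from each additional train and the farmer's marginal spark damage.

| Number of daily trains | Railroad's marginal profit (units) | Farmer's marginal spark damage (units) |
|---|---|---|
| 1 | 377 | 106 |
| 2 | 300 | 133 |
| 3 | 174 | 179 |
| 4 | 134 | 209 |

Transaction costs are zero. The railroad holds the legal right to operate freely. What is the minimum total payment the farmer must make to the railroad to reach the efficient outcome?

Left alone the railroad would choose level 4 (marginal profit stays positive).
Efficient level: k* = 2 (marginal profit ≥ marginal spark damage through 2).
The farmer must at least cover the railroad's forgone profit from cutting 4→2: 174 + 134 = 308.

308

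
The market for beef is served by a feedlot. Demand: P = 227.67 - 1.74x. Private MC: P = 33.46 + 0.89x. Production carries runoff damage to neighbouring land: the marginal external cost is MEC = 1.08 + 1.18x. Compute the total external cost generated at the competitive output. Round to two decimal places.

3296.99

Market equilibrium (private): 33.46 + 0.89x = 227.67 - 1.74x → x_m = 73.8441.
Total external cost = ∫₀^{x_m} (1.08 + 1.18x) dx = 1.08×73.8441 + ½×1.18×73.8441² = 3296.9928.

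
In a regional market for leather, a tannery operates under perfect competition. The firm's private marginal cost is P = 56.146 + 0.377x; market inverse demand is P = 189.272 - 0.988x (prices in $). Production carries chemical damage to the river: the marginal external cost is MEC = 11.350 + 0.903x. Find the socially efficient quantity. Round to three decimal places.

Social marginal cost = private MC + MEC = 67.496 + 1.280x.
Set SMC = demand: 67.496 + 1.280x = 189.272 - 0.988x → x* = 53.6931.

x* = 53.693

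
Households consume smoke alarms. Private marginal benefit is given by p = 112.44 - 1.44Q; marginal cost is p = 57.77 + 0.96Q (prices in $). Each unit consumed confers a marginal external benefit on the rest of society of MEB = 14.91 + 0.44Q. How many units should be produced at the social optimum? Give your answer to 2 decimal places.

Q* = 35.50

Social marginal benefit = demand + MEB = 127.35 - Q.
Set SMB = MC: 127.35 - Q = 57.77 + 0.96Q → Q* = 35.5000.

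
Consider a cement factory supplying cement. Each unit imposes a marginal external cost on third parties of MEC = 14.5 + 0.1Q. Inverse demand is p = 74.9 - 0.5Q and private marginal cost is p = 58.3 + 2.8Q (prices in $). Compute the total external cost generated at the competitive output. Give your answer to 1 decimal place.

Market equilibrium (private): 58.3 + 2.8Q = 74.9 - 0.5Q → Q_m = 5.0303.
Total external cost = ∫₀^{Q_m} (14.5 + 0.1Q) dQ = 14.5×5.0303 + ½×0.1×5.0303² = 74.2045.

$74.2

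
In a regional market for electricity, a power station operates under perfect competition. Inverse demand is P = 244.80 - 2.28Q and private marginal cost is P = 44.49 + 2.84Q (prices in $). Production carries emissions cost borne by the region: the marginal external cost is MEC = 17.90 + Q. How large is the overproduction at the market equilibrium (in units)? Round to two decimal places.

Market equilibrium (private): 44.49 + 2.84Q = 244.80 - 2.28Q → Q_m = 39.1230.
Social marginal cost = private MC + MEC = 62.39 + 3.84Q.
Set SMC = demand: 62.39 + 3.84Q = 244.80 - 2.28Q → Q* = 29.8056.
Gap = |39.1230 − 29.8056| = 9.3174.

9.32 units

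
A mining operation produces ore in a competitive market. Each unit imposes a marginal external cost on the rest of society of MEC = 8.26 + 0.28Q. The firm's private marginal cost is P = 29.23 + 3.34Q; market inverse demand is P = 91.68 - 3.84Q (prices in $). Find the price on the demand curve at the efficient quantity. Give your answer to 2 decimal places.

P = $63.79

Social marginal cost = private MC + MEC = 37.49 + 3.62Q.
Set SMC = demand: 37.49 + 3.62Q = 91.68 - 3.84Q → Q* = 7.2641.
Consumer price on the demand curve at Q*: 91.68 − 3.84×7.2641 = 63.7859.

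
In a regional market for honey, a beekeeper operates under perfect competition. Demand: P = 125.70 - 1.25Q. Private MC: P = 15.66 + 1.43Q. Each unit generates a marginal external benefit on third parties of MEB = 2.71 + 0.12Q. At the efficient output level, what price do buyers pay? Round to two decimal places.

P = 70.65

Social marginal cost = private MC − MEB = 12.95 + 1.31Q.
Set SMC = demand: 12.95 + 1.31Q = 125.70 - 1.25Q → Q* = 44.0430.
Consumer price on the demand curve at Q*: 125.70 − 1.25×44.0430 = 70.6463.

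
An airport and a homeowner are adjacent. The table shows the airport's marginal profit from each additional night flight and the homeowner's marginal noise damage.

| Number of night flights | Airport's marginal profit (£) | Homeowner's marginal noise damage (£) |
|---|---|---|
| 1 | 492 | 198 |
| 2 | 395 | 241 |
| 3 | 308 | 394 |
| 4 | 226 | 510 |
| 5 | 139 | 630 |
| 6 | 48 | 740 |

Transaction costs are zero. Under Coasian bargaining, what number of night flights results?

Bargaining reaches the level where marginal profit last exceeds marginal noise damage.
That holds through level 2 (395 ≥ 241) but not at 3 (308 < 394).

2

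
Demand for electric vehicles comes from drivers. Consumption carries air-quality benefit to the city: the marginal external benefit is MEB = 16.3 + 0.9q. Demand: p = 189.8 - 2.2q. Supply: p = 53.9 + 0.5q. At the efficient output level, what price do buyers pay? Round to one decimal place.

Social marginal benefit = demand + MEB = 206.1 - 1.3q.
Set SMB = MC: 206.1 - 1.3q = 53.9 + 0.5q → q* = 84.5556.
Consumer price on the demand curve at q*: 189.8 − 2.2×84.5556 = 3.7777.

P = 3.8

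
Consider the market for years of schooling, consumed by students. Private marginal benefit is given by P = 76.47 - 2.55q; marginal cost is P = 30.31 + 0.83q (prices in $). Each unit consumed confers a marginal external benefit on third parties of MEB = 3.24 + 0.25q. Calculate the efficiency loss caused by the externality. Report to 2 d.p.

DWL = $7.07

Market equilibrium (private): 30.31 + 0.83q = 76.47 - 2.55q → q_m = 13.6568.
Social marginal benefit = demand + MEB = 79.71 - 2.30q.
Set SMB = MC: 79.71 - 2.30q = 30.31 + 0.83q → q* = 15.7827.
The loss is the area between SMB and MC from q* to q_m; with linear curves that's a triangle of height MEB(q_m).
DWL = ½ × 2.1259 × 6.6542 = 7.0731.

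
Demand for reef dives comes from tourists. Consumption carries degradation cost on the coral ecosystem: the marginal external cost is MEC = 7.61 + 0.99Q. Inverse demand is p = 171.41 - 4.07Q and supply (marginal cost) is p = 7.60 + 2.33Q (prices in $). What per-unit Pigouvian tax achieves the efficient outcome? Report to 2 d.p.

tax = $28.54 per unit

Social marginal benefit = demand − MEC = 163.80 - 5.06Q.
Set SMB = MC: 163.80 - 5.06Q = 7.60 + 2.33Q → Q* = 21.1367.
The Pigouvian tax equals MEC at Q*: 7.61 + 0.99×21.1367 = 28.5353.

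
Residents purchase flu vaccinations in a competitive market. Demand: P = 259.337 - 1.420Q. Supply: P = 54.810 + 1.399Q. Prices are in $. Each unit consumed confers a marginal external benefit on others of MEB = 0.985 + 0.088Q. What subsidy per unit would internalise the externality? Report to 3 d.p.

subsidy = $7.607 per unit

Social marginal benefit = demand + MEB = 260.322 - 1.332Q.
Set SMB = MC: 260.322 - 1.332Q = 54.810 + 1.399Q → Q* = 75.2516.
The Pigouvian subsidy equals MEB at Q*: 0.985 + 0.088×75.2516 = 7.6071.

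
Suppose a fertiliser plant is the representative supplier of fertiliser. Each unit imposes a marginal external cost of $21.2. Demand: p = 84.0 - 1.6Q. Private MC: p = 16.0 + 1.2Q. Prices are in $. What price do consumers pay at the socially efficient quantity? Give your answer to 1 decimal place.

P = $57.3

Social marginal cost = private MC + MEC = 37.2 + 1.2Q.
Set SMC = demand: 37.2 + 1.2Q = 84.0 - 1.6Q → Q* = 16.7143.
Consumer price on the demand curve at Q*: 84.0 − 1.6×16.7143 = 57.2571.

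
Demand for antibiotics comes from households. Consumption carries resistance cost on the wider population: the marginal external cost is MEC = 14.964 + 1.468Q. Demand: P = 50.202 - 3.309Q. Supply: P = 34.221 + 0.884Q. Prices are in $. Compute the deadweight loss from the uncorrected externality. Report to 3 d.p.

Market equilibrium (private): 34.221 + 0.884Q = 50.202 - 3.309Q → Q_m = 3.8114.
Social marginal benefit = demand − MEC = 35.238 - 4.777Q.
Set SMB = MC: 35.238 - 4.777Q = 34.221 + 0.884Q → Q* = 0.1797.
The loss is the area between SMB and MC from Q* to Q_m; with linear curves that's a triangle of height MEC(Q_m).
DWL = ½ × 3.6317 × 20.5591 = 37.3322.

DWL = $37.332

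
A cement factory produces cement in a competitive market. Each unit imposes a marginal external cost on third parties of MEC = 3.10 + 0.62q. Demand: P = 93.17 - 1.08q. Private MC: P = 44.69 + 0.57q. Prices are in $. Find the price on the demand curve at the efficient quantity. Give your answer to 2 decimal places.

P = $71.58

Social marginal cost = private MC + MEC = 47.79 + 1.19q.
Set SMC = demand: 47.79 + 1.19q = 93.17 - 1.08q → q* = 19.9912.
Consumer price on the demand curve at q*: 93.17 − 1.08×19.9912 = 71.5795.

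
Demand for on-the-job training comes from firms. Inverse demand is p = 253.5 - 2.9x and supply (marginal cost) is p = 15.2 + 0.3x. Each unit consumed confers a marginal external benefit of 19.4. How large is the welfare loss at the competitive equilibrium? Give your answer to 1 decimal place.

Market equilibrium (private): 15.2 + 0.3x = 253.5 - 2.9x → x_m = 74.4688.
Social marginal benefit = demand + MEB = 272.9 - 2.9x.
Set SMB = MC: 272.9 - 2.9x = 15.2 + 0.3x → x* = 80.5313.
The loss is the area between SMB and MC from x* to x_m; with linear curves that's a triangle of height MEB(x_m).
DWL = ½ × 6.0625 × 19.4000 = 58.8063.

DWL = 58.8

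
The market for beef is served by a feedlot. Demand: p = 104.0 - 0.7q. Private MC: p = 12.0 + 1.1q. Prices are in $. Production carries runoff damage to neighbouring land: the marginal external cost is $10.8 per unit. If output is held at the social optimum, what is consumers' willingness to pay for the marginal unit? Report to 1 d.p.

Social marginal cost = private MC + MEC = 22.8 + 1.1q.
Set SMC = demand: 22.8 + 1.1q = 104.0 - 0.7q → q* = 45.1111.
Consumer price on the demand curve at q*: 104.0 − 0.7×45.1111 = 72.4222.

P = $72.4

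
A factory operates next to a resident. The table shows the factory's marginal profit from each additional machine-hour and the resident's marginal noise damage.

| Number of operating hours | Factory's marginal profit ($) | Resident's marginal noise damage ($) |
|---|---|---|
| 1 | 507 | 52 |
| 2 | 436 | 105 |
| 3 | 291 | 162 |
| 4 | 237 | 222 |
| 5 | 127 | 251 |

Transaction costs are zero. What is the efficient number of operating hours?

Bargaining reaches the level where marginal profit last exceeds marginal noise damage.
That holds through level 4 (237 ≥ 222) but not at 5 (127 < 251).

4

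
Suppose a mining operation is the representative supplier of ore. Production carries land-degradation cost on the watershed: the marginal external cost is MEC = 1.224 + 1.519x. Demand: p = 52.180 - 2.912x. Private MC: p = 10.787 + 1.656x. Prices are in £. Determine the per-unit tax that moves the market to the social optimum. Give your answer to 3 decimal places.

Social marginal cost = private MC + MEC = 12.011 + 3.175x.
Set SMC = demand: 12.011 + 3.175x = 52.180 - 2.912x → x* = 6.5991.
The Pigouvian tax equals MEC at x*: 1.224 + 1.519×6.5991 = 11.2480.

tax = £11.248 per unit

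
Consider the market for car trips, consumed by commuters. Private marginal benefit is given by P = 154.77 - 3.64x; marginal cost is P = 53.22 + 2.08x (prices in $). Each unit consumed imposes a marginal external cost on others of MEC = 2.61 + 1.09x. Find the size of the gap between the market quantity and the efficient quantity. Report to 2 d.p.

Market equilibrium (private): 53.22 + 2.08x = 154.77 - 3.64x → x_m = 17.7535.
Social marginal benefit = demand − MEC = 152.16 - 4.73x.
Set SMB = MC: 152.16 - 4.73x = 53.22 + 2.08x → x* = 14.5286.
Gap = |17.7535 − 14.5286| = 3.2249.

3.22 units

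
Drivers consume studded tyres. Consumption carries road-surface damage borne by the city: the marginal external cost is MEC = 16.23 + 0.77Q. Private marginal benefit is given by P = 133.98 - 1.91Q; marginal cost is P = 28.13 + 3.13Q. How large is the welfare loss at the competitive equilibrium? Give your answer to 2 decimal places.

Market equilibrium (private): 28.13 + 3.13Q = 133.98 - 1.91Q → Q_m = 21.0020.
Social marginal benefit = demand − MEC = 117.75 - 2.68Q.
Set SMB = MC: 117.75 - 2.68Q = 28.13 + 3.13Q → Q* = 15.4251.
Height of the DWL triangle at Q_m is MC(Q_m) − SMB(Q_m) = MEC(Q_m) = 32.4015.
DWL = ½ × 5.5769 × 32.4015 = 90.3500.

DWL = 90.35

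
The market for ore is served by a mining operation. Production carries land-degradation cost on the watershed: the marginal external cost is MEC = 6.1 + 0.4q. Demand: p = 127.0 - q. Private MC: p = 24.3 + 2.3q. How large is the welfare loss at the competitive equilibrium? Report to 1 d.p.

Market equilibrium (private): 24.3 + 2.3q = 127.0 - q → q_m = 31.1212.
Social marginal cost = private MC + MEC = 30.4 + 2.7q.
Set SMC = demand: 30.4 + 2.7q = 127.0 - q → q* = 26.1081.
Height of the DWL triangle at q_m is SMC(q_m) − demand(q_m) = MEC(q_m) = 18.5485.
DWL = ½ × 5.0131 × 18.5485 = 46.4927.

DWL = 46.5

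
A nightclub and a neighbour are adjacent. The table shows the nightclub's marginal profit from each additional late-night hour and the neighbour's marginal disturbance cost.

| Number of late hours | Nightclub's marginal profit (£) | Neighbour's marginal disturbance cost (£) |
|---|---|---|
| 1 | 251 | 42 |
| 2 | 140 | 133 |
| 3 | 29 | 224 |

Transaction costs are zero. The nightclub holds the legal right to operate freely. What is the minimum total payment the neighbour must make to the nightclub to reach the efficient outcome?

Left alone the nightclub would choose level 3 (marginal profit stays positive).
Efficient level: k* = 2 (marginal profit ≥ marginal disturbance cost through 2).
The neighbour must at least cover the nightclub's forgone profit from cutting 3→2: 29 = 29.

£29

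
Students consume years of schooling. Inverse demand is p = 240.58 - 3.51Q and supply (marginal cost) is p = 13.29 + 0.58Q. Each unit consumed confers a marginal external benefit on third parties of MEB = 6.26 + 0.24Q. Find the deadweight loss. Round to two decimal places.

DWL = 49.88

Market equilibrium (private): 13.29 + 0.58Q = 240.58 - 3.51Q → Q_m = 55.5721.
Social marginal benefit = demand + MEB = 246.84 - 3.27Q.
Set SMB = MC: 246.84 - 3.27Q = 13.29 + 0.58Q → Q* = 60.6623.
The loss is the area between SMB and MC from Q* to Q_m; with linear curves that's a triangle of height MEB(Q_m).
DWL = ½ × 5.0902 × 19.5973 = 49.8771.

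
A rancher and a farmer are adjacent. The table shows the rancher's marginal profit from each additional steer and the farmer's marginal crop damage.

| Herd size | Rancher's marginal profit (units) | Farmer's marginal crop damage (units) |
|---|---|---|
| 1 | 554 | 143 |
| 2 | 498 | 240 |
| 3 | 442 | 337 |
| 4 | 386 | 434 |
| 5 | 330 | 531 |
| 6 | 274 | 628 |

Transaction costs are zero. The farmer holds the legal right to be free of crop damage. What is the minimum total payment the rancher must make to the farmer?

720

Efficient level: marginal profit ≥ marginal crop damage through level 3, so k* = 3.
With the farmer holding the right, the rancher must at least compensate total damage at k*: 143 + 240 + 337 = 720.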